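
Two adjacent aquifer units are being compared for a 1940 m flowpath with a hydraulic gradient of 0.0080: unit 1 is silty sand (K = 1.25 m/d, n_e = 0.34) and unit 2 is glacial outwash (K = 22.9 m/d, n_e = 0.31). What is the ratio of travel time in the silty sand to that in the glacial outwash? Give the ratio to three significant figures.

20.1

Unit 1 (silty sand): v = 1.25×0.0080/0.34 = 0.02941 m/d, t = 1940/0.02941 = 65960 d
Unit 2 (glacial outwash): v = 22.9×0.0080/0.31 = 0.5910 m/d, t = 1940/0.5910 = 3283 d
t(silty sand) / t(glacial outwash) = 65960/3283 = 20.1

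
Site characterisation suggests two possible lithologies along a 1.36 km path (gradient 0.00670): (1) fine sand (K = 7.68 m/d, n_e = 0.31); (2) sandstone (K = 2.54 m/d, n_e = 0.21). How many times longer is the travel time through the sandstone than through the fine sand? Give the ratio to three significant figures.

2.05

Unit 1 (fine sand): v = 7.68×0.0067/0.31 = 0.1660 m/d, t = 1360/0.1660 = 8193 d
Unit 2 (sandstone): v = 2.54×0.0067/0.21 = 0.08104 m/d, t = 1360/0.08104 = 16780 d
t(sandstone) / t(fine sand) = 16780/8193 = 2.05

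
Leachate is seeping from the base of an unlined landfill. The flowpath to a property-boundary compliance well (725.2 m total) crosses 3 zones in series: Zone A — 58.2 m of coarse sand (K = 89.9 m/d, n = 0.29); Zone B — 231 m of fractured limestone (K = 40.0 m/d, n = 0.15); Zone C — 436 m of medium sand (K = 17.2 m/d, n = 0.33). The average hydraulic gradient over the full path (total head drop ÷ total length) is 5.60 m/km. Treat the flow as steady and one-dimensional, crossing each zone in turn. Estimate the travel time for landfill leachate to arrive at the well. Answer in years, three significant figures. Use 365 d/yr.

4.19 years

Continuity: the same q passes through each zone, so ΔH = q·Σ(L_j/K_j) — the zones act as resistances in series.
Σ(L/K) = 58.2/89.9 + 231/40.0 + 436/17.2 = 0.6474 + 5.775 + 25.35 = 31.77 d
K_eq = L_total / Σ(L/K) = 725.2 / 31.77 = 22.83 m/d
q = K_eq · i = 22.83 × 0.0056 = 0.1278 m/d (same in every zone)
Zone A: v = q/n = 0.1278/0.29 = 0.4408 m/d → t_A = 58.2/0.4408 = 132.0 d
Zone B: v = q/n = 0.1278/0.15 = 0.8522 m/d → t_B = 231/0.8522 = 271.1 d
Zone C: v = q/n = 0.1278/0.33 = 0.3873 m/d → t_C = 436/0.3873 = 1126 d
Total t = 132.0 + 271.1 + 1126 = 1529 d
   = 1529 / 365 = 4.19 yr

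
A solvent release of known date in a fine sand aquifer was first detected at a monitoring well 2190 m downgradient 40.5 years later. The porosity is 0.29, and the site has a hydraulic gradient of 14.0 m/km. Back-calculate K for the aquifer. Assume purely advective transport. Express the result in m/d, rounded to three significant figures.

t = 40.5 years = 14780 d
v = L / t = 2190 / 14780 = 0.1481 m/d
K = v · n / i = 0.1481 × 0.29 / 0.014 = 3.07 m/d

3.07 m/d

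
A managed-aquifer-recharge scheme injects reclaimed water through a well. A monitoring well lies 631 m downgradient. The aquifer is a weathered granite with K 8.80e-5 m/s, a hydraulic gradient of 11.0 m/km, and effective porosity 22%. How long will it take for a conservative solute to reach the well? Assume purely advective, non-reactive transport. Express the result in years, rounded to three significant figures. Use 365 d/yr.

4.55 years

K = 8.80e-5 m/s × 86400 s/d = 7.603 m/d
Darcy flux q = K·i = 7.603 × 0.011 = 0.08364 m/d
Average linear velocity = 0.08364 / 0.22 = 0.3802 m/d
t = L / v = 631 / 0.3802 = 1660 d
   = 1660 / 365 = 4.55 yr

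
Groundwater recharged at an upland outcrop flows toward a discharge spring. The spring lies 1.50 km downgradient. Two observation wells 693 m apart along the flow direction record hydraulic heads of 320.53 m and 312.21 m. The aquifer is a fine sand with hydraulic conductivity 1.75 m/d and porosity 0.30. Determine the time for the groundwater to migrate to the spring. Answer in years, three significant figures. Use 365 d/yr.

Hydraulic gradient i = (320.53 − 312.21) / 693 = 8.32 / 693 = 0.01201
Specific discharge q = 1.75 × 0.01201 = 0.02101 m/d
v_s = q/n_e = 0.02101/0.30 = 0.07003 m/d
L = 1.50 km = 1500 m
t = L / v = 1500 / 0.07003 = 21420 d
   = 21420 / 365 = 58.7 yr

58.7 years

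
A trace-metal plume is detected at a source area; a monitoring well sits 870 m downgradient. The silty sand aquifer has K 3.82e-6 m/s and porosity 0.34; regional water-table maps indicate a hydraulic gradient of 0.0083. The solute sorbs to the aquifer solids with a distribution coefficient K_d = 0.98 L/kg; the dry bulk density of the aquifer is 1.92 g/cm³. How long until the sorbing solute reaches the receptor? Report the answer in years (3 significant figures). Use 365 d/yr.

K = 3.82e-6 m/s × 86400 s/d = 0.3300 m/d
Specific discharge q = 0.3300 × 0.0083 = 0.002739 m/d
v_s = q/n_e = 0.002739/0.34 = 0.008057 m/d
Retardation R = 1 + ρ_b·K_d/n = 1 + 1.92×0.98/0.34 = 6.534
Contaminant velocity v_c = v/R = 0.008057/6.534 = 0.001233 m/d
t = L/v_c = 870/0.001233 = 705600 d
   = 705600/365 = 1930 yr

1930 years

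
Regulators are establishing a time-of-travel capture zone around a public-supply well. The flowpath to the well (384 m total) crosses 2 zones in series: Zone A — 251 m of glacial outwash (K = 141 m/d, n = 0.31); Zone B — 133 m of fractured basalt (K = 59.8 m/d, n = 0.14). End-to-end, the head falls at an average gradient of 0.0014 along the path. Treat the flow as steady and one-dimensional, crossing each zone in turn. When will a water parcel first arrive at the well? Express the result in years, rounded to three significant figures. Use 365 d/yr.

Continuity: the same q passes through each zone, so ΔH = q·Σ(L_j/K_j) — the zones act as resistances in series.
Σ(L/K) = 251/141 + 133/59.8 = 1.780 + 2.224 = 4.004 d
K_eq = L_total / Σ(L/K) = 384 / 4.004 = 95.90 m/d
q = K_eq · i = 95.90 × 0.0014 = 0.1343 m/d (same in every zone)
Zone A: v = q/n = 0.1343/0.31 = 0.4331 m/d → t_A = 251/0.4331 = 579.6 d
Zone B: v = q/n = 0.1343/0.14 = 0.9590 m/d → t_B = 133/0.9590 = 138.7 d
Total t = 579.6 + 138.7 = 718.2 d
   = 718.2 / 365 = 1.97 yr

1.97 years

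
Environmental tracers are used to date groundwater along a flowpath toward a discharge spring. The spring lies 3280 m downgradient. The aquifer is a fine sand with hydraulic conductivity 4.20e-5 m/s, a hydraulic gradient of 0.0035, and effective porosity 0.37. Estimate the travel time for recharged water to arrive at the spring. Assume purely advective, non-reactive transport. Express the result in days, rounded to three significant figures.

K = 4.20e-5 m/s × 86400 s/d = 3.629 m/d
Darcy flux q = K·i = 3.629 × 0.0035 = 0.01270 m/d
Seepage velocity v = q / n = 0.01270 / 0.37 = 0.03433 m/d
t = L / v = 3280 / 0.03433 = 95550 d

95600 days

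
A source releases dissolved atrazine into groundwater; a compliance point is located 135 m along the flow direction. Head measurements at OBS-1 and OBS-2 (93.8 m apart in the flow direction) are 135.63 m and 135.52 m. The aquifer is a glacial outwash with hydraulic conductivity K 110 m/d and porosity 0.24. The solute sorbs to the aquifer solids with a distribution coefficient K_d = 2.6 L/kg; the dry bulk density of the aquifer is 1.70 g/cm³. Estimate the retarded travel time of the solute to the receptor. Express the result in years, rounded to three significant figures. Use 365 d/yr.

Hydraulic gradient i = (135.63 − 135.52) / 93.8 = 0.11 / 93.8 = 0.001173
Specific discharge q = 110 × 0.001173 = 0.1290 m/d
Seepage velocity v = q / n = 0.1290 / 0.24 = 0.5375 m/d
Retardation R = 1 + ρ_b·K_d/n = 1 + 1.70×2.6/0.24 = 19.42
Contaminant velocity v_c = v/R = 0.5375/19.42 = 0.02768 m/d
t = L/v_c = 135/0.02768 = 4877 d
   = 4877/365 = 13.4 yr

13.4 years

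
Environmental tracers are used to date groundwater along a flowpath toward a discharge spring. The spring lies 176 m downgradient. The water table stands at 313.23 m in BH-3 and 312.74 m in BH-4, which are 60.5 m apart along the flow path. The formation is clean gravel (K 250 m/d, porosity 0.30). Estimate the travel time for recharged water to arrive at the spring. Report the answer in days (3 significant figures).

Hydraulic gradient i = (313.23 − 312.74) / 60.5 = 0.49 / 60.5 = 0.008099
q = Ki = 250 × 0.008099 = 2.025 m/d
Seepage velocity v = q / n = 2.025 / 0.30 = 6.749 m/d
t = L / v = 176 / 6.749 = 26.08 d

26.1 days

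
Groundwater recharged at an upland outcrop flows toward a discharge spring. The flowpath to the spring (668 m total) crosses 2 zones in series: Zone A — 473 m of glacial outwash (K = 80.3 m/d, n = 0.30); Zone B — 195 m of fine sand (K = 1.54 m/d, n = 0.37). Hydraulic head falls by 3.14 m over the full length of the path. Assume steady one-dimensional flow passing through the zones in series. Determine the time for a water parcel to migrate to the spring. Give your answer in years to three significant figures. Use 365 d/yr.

24.7 years

Steady 1-D flow in series ⇒ the Darcy flux q is identical in every zone and the zone head losses add (resistances L/K in series).
Σ(L/K) = 473/80.3 + 195/1.54 = 5.890 + 126.6 = 132.5 d
q = ΔH / Σ(L/K) = 3.14 / 132.5 = 0.02370 m/d (same in every zone)
Zone A: v = q/n = 0.02370/0.30 = 0.07899 m/d → t_A = 473/0.07899 = 5988 d
Zone B: v = q/n = 0.02370/0.37 = 0.06404 m/d → t_B = 195/0.06404 = 3045 d
Total t = 5988 + 3045 = 9033 d
   = 9033 / 365 = 24.7 yr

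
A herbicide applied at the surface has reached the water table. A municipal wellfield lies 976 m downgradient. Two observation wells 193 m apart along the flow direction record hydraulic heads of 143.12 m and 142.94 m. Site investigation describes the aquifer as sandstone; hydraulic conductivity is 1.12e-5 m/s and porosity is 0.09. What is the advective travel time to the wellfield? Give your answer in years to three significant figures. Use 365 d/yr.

Hydraulic gradient i = (143.12 − 142.94) / 193 = 0.18 / 193 = 9.326e-4
K = 1.12e-5 m/s × 86400 s/d = 0.9677 m/d
q = Ki = 0.9677 × 9.326e-4 = 9.025e-4 m/d
Seepage velocity v = q / n = 9.025e-4 / 0.09 = 0.01003 m/d
t = L / v = 976 / 0.01003 = 97330 d
   = 97330 / 365 = 267 yr

267 years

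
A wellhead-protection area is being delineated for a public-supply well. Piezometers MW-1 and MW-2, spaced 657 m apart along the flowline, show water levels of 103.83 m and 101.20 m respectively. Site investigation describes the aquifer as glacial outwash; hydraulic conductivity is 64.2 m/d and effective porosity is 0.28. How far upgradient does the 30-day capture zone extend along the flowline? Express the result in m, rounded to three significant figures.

27.5 m

Hydraulic gradient i = (103.83 − 101.20) / 657 = 2.63 / 657 = 0.004003
Darcy flux q = K·i = 64.2 × 0.004003 = 0.2570 m/d
Seepage velocity v = q / n = 0.2570 / 0.28 = 0.9178 m/d
L = v × T = 0.9178 × 30 = 27.54 m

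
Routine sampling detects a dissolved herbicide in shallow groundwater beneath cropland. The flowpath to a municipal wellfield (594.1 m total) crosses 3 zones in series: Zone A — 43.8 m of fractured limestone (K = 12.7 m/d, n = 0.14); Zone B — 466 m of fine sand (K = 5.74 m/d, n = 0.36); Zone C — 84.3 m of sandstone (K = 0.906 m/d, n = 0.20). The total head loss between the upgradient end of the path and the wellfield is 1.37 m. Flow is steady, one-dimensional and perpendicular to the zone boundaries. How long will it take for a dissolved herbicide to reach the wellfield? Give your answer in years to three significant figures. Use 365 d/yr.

67.8 years

Continuity: the same q passes through each zone, so ΔH = q·Σ(L_j/K_j) — the zones act as resistances in series.
Σ(L/K) = 43.8/12.7 + 466/5.74 + 84.3/0.906 = 3.449 + 81.18 + 93.05 = 177.7 d
q = ΔH / Σ(L/K) = 1.37 / 177.7 = 0.007710 m/d (same in every zone)
Zone A: v = q/n = 0.007710/0.14 = 0.05507 m/d → t_A = 43.8/0.05507 = 795.3 d
Zone B: v = q/n = 0.007710/0.36 = 0.02142 m/d → t_B = 466/0.02142 = 21760 d
Zone C: v = q/n = 0.007710/0.20 = 0.03855 m/d → t_C = 84.3/0.03855 = 2187 d
Total t = 795.3 + 21760 + 2187 = 24740 d
   = 24740 / 365 = 67.8 yr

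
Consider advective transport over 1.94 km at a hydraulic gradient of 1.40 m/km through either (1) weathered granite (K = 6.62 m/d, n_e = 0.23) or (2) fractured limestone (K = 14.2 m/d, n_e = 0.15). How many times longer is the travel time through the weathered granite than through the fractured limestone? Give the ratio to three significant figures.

3.29

Unit 1 (weathered granite): v = 6.62×0.0014/0.23 = 0.04030 m/d, t = 1940/0.04030 = 48140 d
Unit 2 (fractured limestone): v = 14.2×0.0014/0.15 = 0.1325 m/d, t = 1940/0.1325 = 14640 d
t(weathered granite) / t(fractured limestone) = 48140/14640 = 3.29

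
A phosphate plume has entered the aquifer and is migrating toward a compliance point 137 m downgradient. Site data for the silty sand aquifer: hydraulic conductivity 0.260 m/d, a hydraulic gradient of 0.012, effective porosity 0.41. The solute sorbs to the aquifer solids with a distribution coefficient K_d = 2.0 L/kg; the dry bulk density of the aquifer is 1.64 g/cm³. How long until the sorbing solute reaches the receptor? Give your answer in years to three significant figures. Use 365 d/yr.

q = Ki = 0.260 × 0.012 = 0.003120 m/d
v = Ki/n = 0.260·0.012/0.41 = 0.007610 m/d
Retardation R = 1 + ρ_b·K_d/n = 1 + 1.64×2.0/0.41 = 9.000
Contaminant velocity v_c = v/R = 0.007610/9.000 = 8.455e-4 m/d
t = L/v_c = 137/8.455e-4 = 162000 d
   = 162000/365 = 444 yr

444 years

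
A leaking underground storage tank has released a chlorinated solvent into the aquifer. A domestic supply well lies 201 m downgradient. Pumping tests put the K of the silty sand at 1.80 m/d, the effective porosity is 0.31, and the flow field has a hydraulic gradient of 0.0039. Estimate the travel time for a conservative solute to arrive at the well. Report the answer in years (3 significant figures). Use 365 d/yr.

Darcy flux q = K·i = 1.80 × 0.0039 = 0.007020 m/d
Average linear velocity = 0.007020 / 0.31 = 0.02265 m/d
t = L / v = 201 / 0.02265 = 8876 d
   = 8876 / 365 = 24.3 yr

24.3 years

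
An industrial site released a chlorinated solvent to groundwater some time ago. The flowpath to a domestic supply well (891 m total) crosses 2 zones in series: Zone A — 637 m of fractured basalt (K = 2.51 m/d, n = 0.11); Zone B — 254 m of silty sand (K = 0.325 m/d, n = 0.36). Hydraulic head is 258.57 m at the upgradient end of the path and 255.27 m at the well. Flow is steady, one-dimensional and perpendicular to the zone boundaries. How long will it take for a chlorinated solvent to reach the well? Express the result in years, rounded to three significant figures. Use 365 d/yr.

139 years

Total head drop ΔH = 258.57 − 255.27 = 3.30 m
Steady 1-D flow in series ⇒ the Darcy flux q is identical in every zone and the zone head losses add (resistances L/K in series).
Σ(L/K) = 637/2.51 + 254/0.325 = 253.8 + 781.5 = 1035 d
q = ΔH / Σ(L/K) = 3.30 / 1035 = 0.003187 m/d (same in every zone)
Zone A: v = q/n = 0.003187/0.11 = 0.02898 m/d → t_A = 637/0.02898 = 21980 d
Zone B: v = q/n = 0.003187/0.36 = 0.008854 m/d → t_B = 254/0.008854 = 28690 d
Total t = 21980 + 28690 = 50670 d
   = 50670 / 365 = 139 yr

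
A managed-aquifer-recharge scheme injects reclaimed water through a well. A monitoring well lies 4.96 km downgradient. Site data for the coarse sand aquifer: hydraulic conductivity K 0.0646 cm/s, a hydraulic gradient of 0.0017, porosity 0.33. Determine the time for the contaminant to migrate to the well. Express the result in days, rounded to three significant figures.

17300 days

K = 0.0646 cm/s × 864 = 55.81 m/d
q = Ki = 55.81 × 0.0017 = 0.09488 m/d
Seepage velocity v = q / n = 0.09488 / 0.33 = 0.2875 m/d
L = 4.96 km = 4960 m
t = L / v = 4960 / 0.2875 = 17250 d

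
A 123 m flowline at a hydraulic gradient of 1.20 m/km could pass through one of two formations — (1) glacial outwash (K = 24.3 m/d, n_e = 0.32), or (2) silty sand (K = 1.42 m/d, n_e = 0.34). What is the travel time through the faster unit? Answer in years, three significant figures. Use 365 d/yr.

3.70 years

Unit 1 (glacial outwash): v = 24.3×0.0012/0.32 = 0.09113 m/d, t = 123/0.09113 = 1350 d
Unit 2 (silty sand): v = 1.42×0.0012/0.34 = 0.005012 m/d, t = 123/0.005012 = 24540 d
Faster: 1350 d / 365 = 3.70 yr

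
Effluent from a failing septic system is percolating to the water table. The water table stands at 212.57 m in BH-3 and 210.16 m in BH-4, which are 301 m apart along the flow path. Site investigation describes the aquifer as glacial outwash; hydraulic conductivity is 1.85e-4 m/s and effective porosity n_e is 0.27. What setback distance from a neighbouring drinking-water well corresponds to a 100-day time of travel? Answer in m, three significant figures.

Hydraulic gradient i = (212.57 − 210.16) / 301 = 2.41 / 301 = 0.008007
K = 1.85e-4 m/s × 86400 s/d = 15.98 m/d
Darcy flux q = K·i = 15.98 × 0.008007 = 0.1280 m/d
Seepage velocity v = q / n = 0.1280 / 0.27 = 0.4740 m/d
L = v × T = 0.4740 × 100 = 47.40 m

47.4 m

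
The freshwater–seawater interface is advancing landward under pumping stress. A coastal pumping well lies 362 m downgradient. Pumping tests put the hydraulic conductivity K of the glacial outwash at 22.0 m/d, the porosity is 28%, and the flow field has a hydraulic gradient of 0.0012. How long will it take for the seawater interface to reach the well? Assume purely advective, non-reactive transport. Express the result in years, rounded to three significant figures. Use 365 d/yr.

Darcy flux q = K·i = 22.0 × 0.0012 = 0.02640 m/d
v_s = q/n_e = 0.02640/0.28 = 0.09429 m/d
t = L / v = 362 / 0.09429 = 3839 d
   = 3839 / 365 = 10.5 yr

10.5 years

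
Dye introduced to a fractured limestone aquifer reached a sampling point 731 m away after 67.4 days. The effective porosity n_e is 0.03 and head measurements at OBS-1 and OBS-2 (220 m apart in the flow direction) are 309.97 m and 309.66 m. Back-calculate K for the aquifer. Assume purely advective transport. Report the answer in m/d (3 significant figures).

Hydraulic gradient i = (309.97 − 309.66) / 220 = 0.31 / 220 = 0.001409
v = L / t = 731 / 67.4 = 10.85 m/d
K = v · n / i = 10.85 × 0.03 / 0.001409 = 231 m/d

231 m/d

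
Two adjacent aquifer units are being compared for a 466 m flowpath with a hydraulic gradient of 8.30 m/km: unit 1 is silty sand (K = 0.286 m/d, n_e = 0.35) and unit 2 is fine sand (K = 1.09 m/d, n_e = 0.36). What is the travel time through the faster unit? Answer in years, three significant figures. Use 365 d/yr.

Unit 1 (silty sand): v = 0.286×0.0083/0.35 = 0.006782 m/d, t = 466/0.006782 = 68710 d
Unit 2 (fine sand): v = 1.09×0.0083/0.36 = 0.02513 m/d, t = 466/0.02513 = 18540 d
Faster: 18540 d / 365 = 50.8 yr

50.8 years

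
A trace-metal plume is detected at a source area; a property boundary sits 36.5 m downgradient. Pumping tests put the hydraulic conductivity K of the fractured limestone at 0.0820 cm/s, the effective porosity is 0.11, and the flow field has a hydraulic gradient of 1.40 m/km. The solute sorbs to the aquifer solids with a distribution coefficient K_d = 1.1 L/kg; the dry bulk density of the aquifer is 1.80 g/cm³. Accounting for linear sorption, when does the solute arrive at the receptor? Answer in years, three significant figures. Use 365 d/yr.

K = 0.0820 cm/s × 864 = 70.85 m/d
q = Ki = 70.85 × 0.0014 = 0.09919 m/d
Seepage velocity v = q / n = 0.09919 / 0.11 = 0.9017 m/d
Retardation R = 1 + ρ_b·K_d/n = 1 + 1.80×1.1/0.11 = 19.00
Contaminant velocity v_c = v/R = 0.9017/19.00 = 0.04746 m/d
t = L/v_c = 36.5/0.04746 = 769.1 d
   = 769.1/365 = 2.11 yr

2.11 years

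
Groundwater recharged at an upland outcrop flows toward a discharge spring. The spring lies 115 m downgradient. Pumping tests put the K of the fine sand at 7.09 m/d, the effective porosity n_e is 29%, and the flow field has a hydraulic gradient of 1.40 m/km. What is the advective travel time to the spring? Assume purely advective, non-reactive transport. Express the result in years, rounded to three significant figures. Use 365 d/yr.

9.21 years

q = Ki = 7.09 × 0.0014 = 0.009926 m/d
Seepage velocity v = q / n = 0.009926 / 0.29 = 0.03423 m/d
t = L / v = 115 / 0.03423 = 3360 d
   = 3360 / 365 = 9.21 yr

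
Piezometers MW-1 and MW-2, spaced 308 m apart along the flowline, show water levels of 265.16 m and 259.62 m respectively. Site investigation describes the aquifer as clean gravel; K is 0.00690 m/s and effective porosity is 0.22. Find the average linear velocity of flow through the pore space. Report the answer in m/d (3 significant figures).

48.7 m/d

Hydraulic gradient i = (265.16 − 259.62) / 308 = 5.54 / 308 = 0.01799
K = 0.00690 m/s × 86400 s/d = 596.2 m/d
Specific discharge q = 596.2 × 0.01799 = 10.72 m/d
v_s = q/n_e = 10.72/0.22 = 48.74 m/d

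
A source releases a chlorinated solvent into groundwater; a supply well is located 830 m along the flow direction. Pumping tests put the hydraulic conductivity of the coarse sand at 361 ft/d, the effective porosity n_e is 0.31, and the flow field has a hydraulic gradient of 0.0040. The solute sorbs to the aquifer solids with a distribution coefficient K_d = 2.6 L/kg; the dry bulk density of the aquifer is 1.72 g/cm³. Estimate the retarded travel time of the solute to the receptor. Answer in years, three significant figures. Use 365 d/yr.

K = 361 ft/d × 0.3048 = 110.0 m/d
Specific discharge q = 110.0 × 0.0040 = 0.4401 m/d
v_s = q/n_e = 0.4401/0.31 = 1.420 m/d
Retardation R = 1 + ρ_b·K_d/n = 1 + 1.72×2.6/0.31 = 15.43
Contaminant velocity v_c = v/R = 1.420/15.43 = 0.09204 m/d
t = L/v_c = 830/0.09204 = 9018 d
   = 9018/365 = 24.7 yr

24.7 years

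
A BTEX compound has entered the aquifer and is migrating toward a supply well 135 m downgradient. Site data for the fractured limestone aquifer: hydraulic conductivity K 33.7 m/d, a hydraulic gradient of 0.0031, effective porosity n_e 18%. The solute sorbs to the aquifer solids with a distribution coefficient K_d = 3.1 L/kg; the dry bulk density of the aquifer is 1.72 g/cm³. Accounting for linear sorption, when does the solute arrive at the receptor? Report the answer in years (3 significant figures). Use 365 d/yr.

Darcy flux q = K·i = 33.7 × 0.0031 = 0.1045 m/d
Average linear velocity = 0.1045 / 0.18 = 0.5804 m/d
Retardation R = 1 + ρ_b·K_d/n = 1 + 1.72×3.1/0.18 = 30.62
Contaminant velocity v_c = v/R = 0.5804/30.62 = 0.01895 m/d
t = L/v_c = 135/0.01895 = 7123 d
   = 7123/365 = 19.5 yr

19.5 years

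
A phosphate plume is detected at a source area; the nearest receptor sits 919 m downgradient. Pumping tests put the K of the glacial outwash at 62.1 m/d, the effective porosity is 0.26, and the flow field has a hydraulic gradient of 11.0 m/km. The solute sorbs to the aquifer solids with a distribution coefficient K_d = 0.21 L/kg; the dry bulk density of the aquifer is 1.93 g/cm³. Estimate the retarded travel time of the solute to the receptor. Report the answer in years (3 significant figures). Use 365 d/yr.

q = Ki = 62.1 × 0.011 = 0.6831 m/d
v = Ki/n = 62.1·0.011/0.26 = 2.627 m/d
Retardation R = 1 + ρ_b·K_d/n = 1 + 1.93×0.21/0.26 = 2.559
Contaminant velocity v_c = v/R = 2.627/2.559 = 1.027 m/d
t = L/v_c = 919/1.027 = 895.1 d
   = 895.1/365 = 2.45 yr

2.45 years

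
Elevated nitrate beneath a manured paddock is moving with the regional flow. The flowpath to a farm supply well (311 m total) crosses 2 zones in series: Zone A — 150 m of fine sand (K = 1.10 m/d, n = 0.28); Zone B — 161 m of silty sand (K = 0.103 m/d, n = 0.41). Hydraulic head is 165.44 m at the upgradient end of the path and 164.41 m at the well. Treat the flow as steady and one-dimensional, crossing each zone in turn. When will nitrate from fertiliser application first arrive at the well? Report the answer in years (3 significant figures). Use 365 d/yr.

Total head drop ΔH = 165.44 − 164.41 = 1.03 m
Continuity: the same q passes through each zone, so ΔH = q·Σ(L_j/K_j) — the zones act as resistances in series.
Σ(L/K) = 150/1.10 + 161/0.103 = 136.4 + 1563 = 1699 d
q = ΔH / Σ(L/K) = 1.03 / 1699 = 6.061e-4 m/d (same in every zone)
Zone A: v = q/n = 6.061e-4/0.28 = 0.002165 m/d → t_A = 150/0.002165 = 69300 d
Zone B: v = q/n = 6.061e-4/0.41 = 0.001478 m/d → t_B = 161/0.001478 = 108900 d
Total t = 69300 + 108900 = 178200 d
   = 178200 / 365 = 488 yr

488 years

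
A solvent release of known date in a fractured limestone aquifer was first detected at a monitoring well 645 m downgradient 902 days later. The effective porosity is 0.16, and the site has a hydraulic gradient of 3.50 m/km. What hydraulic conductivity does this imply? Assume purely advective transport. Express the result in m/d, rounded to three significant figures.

32.7 m/d

v = L / t = 645 / 902 = 0.7151 m/d
K = v · n / i = 0.7151 × 0.16 / 0.0035 = 32.7 m/d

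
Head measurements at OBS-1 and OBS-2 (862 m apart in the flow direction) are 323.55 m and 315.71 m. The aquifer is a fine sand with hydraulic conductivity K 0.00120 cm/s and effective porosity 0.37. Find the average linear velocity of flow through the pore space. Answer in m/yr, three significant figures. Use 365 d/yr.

9.30 m/yr

Hydraulic gradient i = (323.55 − 315.71) / 862 = 7.84 / 862 = 0.009095
K = 0.00120 cm/s × 864 = 1.037 m/d
Darcy flux q = K·i = 1.037 × 0.009095 = 0.009430 m/d
v = Ki/n = 1.037·0.009095/0.37 = 0.02549 m/d
   = 0.02549 × 365 = 9.30 m/yr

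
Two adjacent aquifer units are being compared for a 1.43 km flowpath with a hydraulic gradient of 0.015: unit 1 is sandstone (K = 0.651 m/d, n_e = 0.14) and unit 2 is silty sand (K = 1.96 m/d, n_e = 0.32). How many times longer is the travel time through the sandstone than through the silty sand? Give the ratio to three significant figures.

Unit 1 (sandstone): v = 0.651×0.015/0.14 = 0.06975 m/d, t = 1430/0.06975 = 20500 d
Unit 2 (silty sand): v = 1.96×0.015/0.32 = 0.09188 m/d, t = 1430/0.09188 = 15560 d
t(sandstone) / t(silty sand) = 20500/15560 = 1.32

1.32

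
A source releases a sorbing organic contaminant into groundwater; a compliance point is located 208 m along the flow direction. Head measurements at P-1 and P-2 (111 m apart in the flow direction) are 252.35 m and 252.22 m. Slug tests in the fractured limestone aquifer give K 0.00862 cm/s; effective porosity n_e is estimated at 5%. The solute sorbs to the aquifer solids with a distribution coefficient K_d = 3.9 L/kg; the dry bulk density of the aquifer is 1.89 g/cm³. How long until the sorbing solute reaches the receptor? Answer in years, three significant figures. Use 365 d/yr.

485 years

Hydraulic gradient i = (252.35 − 252.22) / 111 = 0.13 / 111 = 0.001171
K = 0.00862 cm/s × 864 = 7.448 m/d
Specific discharge q = 7.448 × 0.001171 = 0.008723 m/d
Average linear velocity = 0.008723 / 0.05 = 0.1745 m/d
Retardation R = 1 + ρ_b·K_d/n = 1 + 1.89×3.9/0.05 = 148.4
Contaminant velocity v_c = v/R = 0.1745/148.4 = 0.001175 m/d
t = L/v_c = 208/0.001175 = 177000 d
   = 177000/365 = 485 yr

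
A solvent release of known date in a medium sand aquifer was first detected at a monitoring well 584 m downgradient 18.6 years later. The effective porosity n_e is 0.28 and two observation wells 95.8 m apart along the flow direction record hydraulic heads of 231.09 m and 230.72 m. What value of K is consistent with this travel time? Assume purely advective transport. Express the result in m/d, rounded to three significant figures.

Hydraulic gradient i = (231.09 − 230.72) / 95.8 = 0.37 / 95.8 = 0.003862
t = 18.6 years = 6789 d
v = L / t = 584 / 6789 = 0.08602 m/d
K = v · n / i = 0.08602 × 0.28 / 0.003862 = 6.24 m/d

6.24 m/d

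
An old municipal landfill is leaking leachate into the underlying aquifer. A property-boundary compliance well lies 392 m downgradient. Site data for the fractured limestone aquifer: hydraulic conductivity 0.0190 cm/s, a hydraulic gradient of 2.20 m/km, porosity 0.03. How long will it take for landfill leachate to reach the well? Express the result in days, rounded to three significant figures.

K = 0.0190 cm/s × 864 = 16.42 m/d
q = Ki = 16.42 × 0.0022 = 0.03612 m/d
v_s = q/n_e = 0.03612/0.03 = 1.204 m/d
t = L / v = 392 / 1.204 = 325.6 d

326 days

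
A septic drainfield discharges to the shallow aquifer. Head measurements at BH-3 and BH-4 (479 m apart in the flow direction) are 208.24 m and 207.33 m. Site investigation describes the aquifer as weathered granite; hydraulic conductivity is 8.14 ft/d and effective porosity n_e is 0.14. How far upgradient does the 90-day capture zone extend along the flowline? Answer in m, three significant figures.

3.03 m

Hydraulic gradient i = (208.24 − 207.33) / 479 = 0.91 / 479 = 0.001900
K = 8.14 ft/d × 0.3048 = 2.481 m/d
q = Ki = 2.481 × 0.001900 = 0.004714 m/d
Seepage velocity v = q / n = 0.004714 / 0.14 = 0.03367 m/d
L = v × T = 0.03367 × 90 = 3.030 m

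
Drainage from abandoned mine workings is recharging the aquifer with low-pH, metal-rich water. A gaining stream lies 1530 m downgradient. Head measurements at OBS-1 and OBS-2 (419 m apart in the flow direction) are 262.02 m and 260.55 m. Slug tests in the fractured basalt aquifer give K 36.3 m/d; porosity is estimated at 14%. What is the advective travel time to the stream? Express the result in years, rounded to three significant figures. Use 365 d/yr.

Hydraulic gradient i = (262.02 − 260.55) / 419 = 1.47 / 419 = 0.003508
Specific discharge q = 36.3 × 0.003508 = 0.1274 m/d
v_s = q/n_e = 0.1274/0.14 = 0.9097 m/d
t = L / v = 1530 / 0.9097 = 1682 d
   = 1682 / 365 = 4.61 yr

4.61 years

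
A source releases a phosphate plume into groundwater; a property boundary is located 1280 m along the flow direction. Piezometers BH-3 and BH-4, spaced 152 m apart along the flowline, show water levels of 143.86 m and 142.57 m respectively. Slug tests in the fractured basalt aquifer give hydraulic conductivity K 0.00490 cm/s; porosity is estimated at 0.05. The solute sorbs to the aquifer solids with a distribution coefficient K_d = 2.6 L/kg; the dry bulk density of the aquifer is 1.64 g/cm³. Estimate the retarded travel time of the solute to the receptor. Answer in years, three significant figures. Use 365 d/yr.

Hydraulic gradient i = (143.86 − 142.57) / 152 = 1.29 / 152 = 0.008487
K = 0.00490 cm/s × 864 = 4.234 m/d
Darcy flux q = K·i = 4.234 × 0.008487 = 0.03593 m/d
Average linear velocity = 0.03593 / 0.05 = 0.7186 m/d
Retardation R = 1 + ρ_b·K_d/n = 1 + 1.64×2.6/0.05 = 86.28
Contaminant velocity v_c = v/R = 0.7186/86.28 = 0.008329 m/d
t = L/v_c = 1280/0.008329 = 153700 d
   = 153700/365 = 421 yr

421 years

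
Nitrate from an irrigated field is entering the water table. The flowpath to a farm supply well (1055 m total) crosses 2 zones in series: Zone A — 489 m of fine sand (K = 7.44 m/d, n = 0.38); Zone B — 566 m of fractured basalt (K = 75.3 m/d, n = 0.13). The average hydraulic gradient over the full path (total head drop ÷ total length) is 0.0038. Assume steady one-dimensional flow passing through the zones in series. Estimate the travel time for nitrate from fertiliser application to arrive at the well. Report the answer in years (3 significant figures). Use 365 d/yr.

Steady 1-D flow in series ⇒ the Darcy flux q is identical in every zone and the zone head losses add (resistances L/K in series).
Σ(L/K) = 489/7.44 + 566/75.3 = 65.73 + 7.517 = 73.24 d
K_eq = L_total / Σ(L/K) = 1055 / 73.24 = 14.40 m/d
q = K_eq · i = 14.40 × 0.0038 = 0.05474 m/d (same in every zone)
Zone A: v = q/n = 0.05474/0.38 = 0.1440 m/d → t_A = 489/0.1440 = 3395 d
Zone B: v = q/n = 0.05474/0.13 = 0.4210 m/d → t_B = 566/0.4210 = 1344 d
Total t = 3395 + 1344 = 4739 d
   = 4739 / 365 = 13.0 yr

13.0 years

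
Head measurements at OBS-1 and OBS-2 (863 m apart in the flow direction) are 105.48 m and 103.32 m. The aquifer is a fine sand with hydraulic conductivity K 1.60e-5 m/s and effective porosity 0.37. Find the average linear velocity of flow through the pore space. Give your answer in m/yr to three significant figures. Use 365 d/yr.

Hydraulic gradient i = (105.48 − 103.32) / 863 = 2.16 / 863 = 0.002503
K = 1.60e-5 m/s × 86400 s/d = 1.382 m/d
Specific discharge q = 1.382 × 0.002503 = 0.003460 m/d
Average linear velocity = 0.003460 / 0.37 = 0.009351 m/d
   = 0.009351 × 365 = 3.41 m/yr

3.41 m/yr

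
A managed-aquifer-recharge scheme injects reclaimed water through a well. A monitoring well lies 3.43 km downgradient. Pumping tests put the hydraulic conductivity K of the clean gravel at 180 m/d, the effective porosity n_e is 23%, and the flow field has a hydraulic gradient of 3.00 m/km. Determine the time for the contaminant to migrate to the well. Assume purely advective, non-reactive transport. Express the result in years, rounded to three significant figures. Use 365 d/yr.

4.00 years

Darcy flux q = K·i = 180 × 0.0030 = 0.5400 m/d
Average linear velocity = 0.5400 / 0.23 = 2.348 m/d
L = 3.43 km = 3430 m
t = L / v = 3430 / 2.348 = 1461 d
   = 1461 / 365 = 4.00 yr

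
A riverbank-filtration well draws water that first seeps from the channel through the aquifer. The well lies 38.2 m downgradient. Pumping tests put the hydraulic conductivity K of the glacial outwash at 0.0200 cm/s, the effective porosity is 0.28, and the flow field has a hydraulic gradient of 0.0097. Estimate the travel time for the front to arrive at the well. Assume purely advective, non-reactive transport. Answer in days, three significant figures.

K = 0.0200 cm/s × 864 = 17.28 m/d
Darcy flux q = K·i = 17.28 × 0.0097 = 0.1676 m/d
v_s = q/n_e = 0.1676/0.28 = 0.5986 m/d
t = L / v = 38.2 / 0.5986 = 63.81 d

63.8 days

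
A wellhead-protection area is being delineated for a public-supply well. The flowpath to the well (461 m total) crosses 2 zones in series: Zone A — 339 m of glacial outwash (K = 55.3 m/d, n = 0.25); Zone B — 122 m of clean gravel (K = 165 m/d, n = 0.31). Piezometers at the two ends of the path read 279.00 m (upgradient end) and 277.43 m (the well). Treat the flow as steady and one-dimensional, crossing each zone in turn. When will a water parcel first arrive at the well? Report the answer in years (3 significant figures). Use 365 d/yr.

1.47 years

Total head drop ΔH = 279.00 − 277.43 = 1.57 m
Steady 1-D flow in series ⇒ the Darcy flux q is identical in every zone and the zone head losses add (resistances L/K in series).
Σ(L/K) = 339/55.3 + 122/165 = 6.130 + 0.7394 = 6.870 d
q = ΔH / Σ(L/K) = 1.57 / 6.870 = 0.2285 m/d (same in every zone)
Zone A: v = q/n = 0.2285/0.25 = 0.9142 m/d → t_A = 339/0.9142 = 370.8 d
Zone B: v = q/n = 0.2285/0.31 = 0.7372 m/d → t_B = 122/0.7372 = 165.5 d
Total t = 370.8 + 165.5 = 536.3 d
   = 536.3 / 365 = 1.47 yr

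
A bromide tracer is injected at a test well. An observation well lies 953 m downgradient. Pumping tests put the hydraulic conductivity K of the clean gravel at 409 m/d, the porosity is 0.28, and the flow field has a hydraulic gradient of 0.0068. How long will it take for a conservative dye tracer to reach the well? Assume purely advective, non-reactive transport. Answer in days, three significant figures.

95.9 days

Specific discharge q = 409 × 0.0068 = 2.781 m/d
Seepage velocity v = q / n = 2.781 / 0.28 = 9.933 m/d
t = L / v = 953 / 9.933 = 95.94 d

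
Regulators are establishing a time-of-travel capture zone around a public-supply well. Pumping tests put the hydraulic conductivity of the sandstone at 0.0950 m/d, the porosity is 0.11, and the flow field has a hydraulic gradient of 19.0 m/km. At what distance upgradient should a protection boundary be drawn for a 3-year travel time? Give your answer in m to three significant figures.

18.0 m

q = Ki = 0.0950 × 0.019 = 0.001805 m/d
v_s = q/n_e = 0.001805/0.11 = 0.01641 m/d
T = 3 yr × 365 = 1095 d
L = v × T = 0.01641 × 1095 = 17.97 m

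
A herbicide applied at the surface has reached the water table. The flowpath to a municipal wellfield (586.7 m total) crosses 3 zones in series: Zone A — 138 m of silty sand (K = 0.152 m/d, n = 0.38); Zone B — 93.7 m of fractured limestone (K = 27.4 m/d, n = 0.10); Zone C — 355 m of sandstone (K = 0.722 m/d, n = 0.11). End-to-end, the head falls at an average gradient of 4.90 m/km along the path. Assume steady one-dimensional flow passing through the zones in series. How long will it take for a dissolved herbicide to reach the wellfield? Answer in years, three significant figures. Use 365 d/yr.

135 years

Steady 1-D flow in series ⇒ the Darcy flux q is identical in every zone and the zone head losses add (resistances L/K in series).
Σ(L/K) = 138/0.152 + 93.7/27.4 + 355/0.722 = 907.9 + 3.420 + 491.7 = 1403 d
K_eq = L_total / Σ(L/K) = 586.7 / 1403 = 0.4182 m/d
q = K_eq · i = 0.4182 × 0.0049 = 0.002049 m/d (same in every zone)
Zone A: v = q/n = 0.002049/0.38 = 0.005392 m/d → t_A = 138/0.005392 = 25590 d
Zone B: v = q/n = 0.002049/0.10 = 0.02049 m/d → t_B = 93.7/0.02049 = 4573 d
Zone C: v = q/n = 0.002049/0.11 = 0.01863 m/d → t_C = 355/0.01863 = 19060 d
Total t = 25590 + 4573 + 19060 = 49220 d
   = 49220 / 365 = 135 yr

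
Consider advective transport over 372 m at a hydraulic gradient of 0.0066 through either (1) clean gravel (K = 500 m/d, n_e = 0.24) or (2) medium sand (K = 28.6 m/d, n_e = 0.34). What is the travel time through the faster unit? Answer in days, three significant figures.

Unit 1 (clean gravel): v = 500×0.0066/0.24 = 13.75 m/d, t = 372/13.75 = 27.05 d
Unit 2 (medium sand): v = 28.6×0.0066/0.34 = 0.5552 m/d, t = 372/0.5552 = 670.1 d
Faster unit: t = 27.1 d

27.1 days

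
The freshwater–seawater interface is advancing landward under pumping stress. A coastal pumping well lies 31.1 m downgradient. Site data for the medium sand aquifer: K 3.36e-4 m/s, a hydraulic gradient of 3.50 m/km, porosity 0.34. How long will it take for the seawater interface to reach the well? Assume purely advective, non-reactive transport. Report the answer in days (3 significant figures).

K = 3.36e-4 m/s × 86400 s/d = 29.03 m/d
Specific discharge q = 29.03 × 0.0035 = 0.1016 m/d
Seepage velocity v = q / n = 0.1016 / 0.34 = 0.2988 m/d
t = L / v = 31.1 / 0.2988 = 104.1 d

104 days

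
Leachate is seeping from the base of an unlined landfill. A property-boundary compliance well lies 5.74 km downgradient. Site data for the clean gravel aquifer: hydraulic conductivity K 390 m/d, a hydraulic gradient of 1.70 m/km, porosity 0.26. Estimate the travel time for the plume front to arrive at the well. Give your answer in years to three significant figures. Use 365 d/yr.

q = Ki = 390 × 0.0017 = 0.6630 m/d
v_s = q/n_e = 0.6630/0.26 = 2.550 m/d
L = 5.74 km = 5740 m
t = L / v = 5740 / 2.550 = 2251 d
   = 2251 / 365 = 6.17 yr

6.17 years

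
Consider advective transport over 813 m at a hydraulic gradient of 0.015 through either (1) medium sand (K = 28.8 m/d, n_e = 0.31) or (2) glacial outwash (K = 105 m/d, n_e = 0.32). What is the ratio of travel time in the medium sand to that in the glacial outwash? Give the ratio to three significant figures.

Unit 1 (medium sand): v = 28.8×0.015/0.31 = 1.394 m/d, t = 813/1.394 = 583.4 d
Unit 2 (glacial outwash): v = 105×0.015/0.32 = 4.922 m/d, t = 813/4.922 = 165.2 d
t(medium sand) / t(glacial outwash) = 583.4/165.2 = 3.53

3.53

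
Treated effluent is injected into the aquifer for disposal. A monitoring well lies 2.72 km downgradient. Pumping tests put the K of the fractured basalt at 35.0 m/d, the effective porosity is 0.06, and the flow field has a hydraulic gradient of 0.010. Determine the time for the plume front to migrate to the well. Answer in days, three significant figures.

Darcy flux q = K·i = 35.0 × 0.010 = 0.3500 m/d
v_s = q/n_e = 0.3500/0.06 = 5.833 m/d
L = 2.72 km = 2720 m
t = L / v = 2720 / 5.833 = 466.3 d

466 days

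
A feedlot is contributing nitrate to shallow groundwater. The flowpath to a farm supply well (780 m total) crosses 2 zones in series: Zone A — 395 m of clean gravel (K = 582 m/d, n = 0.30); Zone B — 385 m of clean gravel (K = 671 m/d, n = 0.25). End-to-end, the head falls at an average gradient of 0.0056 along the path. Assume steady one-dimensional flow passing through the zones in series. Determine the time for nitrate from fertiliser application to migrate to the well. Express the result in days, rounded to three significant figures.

Continuity: the same q passes through each zone, so ΔH = q·Σ(L_j/K_j) — the zones act as resistances in series.
Σ(L/K) = 395/582 + 385/671 = 0.6787 + 0.5738 = 1.252 d
K_eq = L_total / Σ(L/K) = 780 / 1.252 = 622.8 m/d
q = K_eq · i = 622.8 × 0.0056 = 3.488 m/d (same in every zone)
Zone A: v = q/n = 3.488/0.30 = 11.63 m/d → t_A = 395/11.63 = 33.98 d
Zone B: v = q/n = 3.488/0.25 = 13.95 m/d → t_B = 385/13.95 = 27.60 d
Total t = 33.98 + 27.60 = 61.58 d

61.6 days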